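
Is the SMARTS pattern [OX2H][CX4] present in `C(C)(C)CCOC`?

No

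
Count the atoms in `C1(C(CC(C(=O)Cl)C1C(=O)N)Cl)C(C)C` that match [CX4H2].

The query [CX4H2] means: sp3 carbon (X4) with exactly two hydrogens.
Check the 15 heavy atoms by environment: 5× C (H1, X4) → no; 1× C (H2, X4) → match; 2× C (H0, X3) → no; 2× O (H0, X1) → no; 2× Cl (H0, X1) → no; 1× N (H2, X3) → no; 2× C (H3, X4) → no.
That gives 1 matching atom.

1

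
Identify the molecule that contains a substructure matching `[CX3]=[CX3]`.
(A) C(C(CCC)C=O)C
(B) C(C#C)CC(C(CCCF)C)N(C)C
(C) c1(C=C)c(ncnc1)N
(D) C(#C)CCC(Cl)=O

[CX3]=[CX3] describes a non-aromatic C=C double bond between two sp2 carbons (an alkene).
(A) has an ethyl group (-CH2CH3) but its C-C bond is a single bond between CX4 carbons, not CX3=CX3.
(B) has an ethynyl group (-C#CH) but the C-C bond is a triple bond, not a double bond.
(C) contains a vinyl group (-CH=CH2), which satisfies every atom and bond constraint.
(D) has an ethynyl group (-C#CH) but the C-C bond is a triple bond, not a double bond.
So the answer is (C).

C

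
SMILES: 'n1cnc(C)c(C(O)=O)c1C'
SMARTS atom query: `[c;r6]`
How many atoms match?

The query [c;r6] means: aromatic carbon that belongs to a six-membered ring.
Check the 11 heavy atoms by environment: 2× n (aromatic, in 6-ring) → no; 4× c (aromatic, in 6-ring) → match; 3× C (acyclic) → no; 2× O (acyclic) → no.
That gives 4 matching atoms.

4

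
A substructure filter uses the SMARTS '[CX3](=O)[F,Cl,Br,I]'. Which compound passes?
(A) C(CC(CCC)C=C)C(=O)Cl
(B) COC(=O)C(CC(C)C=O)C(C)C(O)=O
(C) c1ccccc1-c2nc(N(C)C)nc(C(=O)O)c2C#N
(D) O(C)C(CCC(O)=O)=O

[CX3](=O)[F,Cl,Br,I] describes a carbonyl carbon bonded to a halogen (an acyl halide).
(A) contains an acyl chloride (-C(=O)Cl), which satisfies every atom and bond constraint.
(B) has a carboxylic acid group (-C(=O)OH) but the carbonyl is bonded to -OH, not to a halogen.
(C) has a carboxylic acid group (-C(=O)OH) but the carbonyl is bonded to -OH, not to a halogen.
(D) has a methyl-ester group (-C(=O)OCH3) but the carbonyl is bonded to -O-C, not to a halogen.
So the answer is (A).

A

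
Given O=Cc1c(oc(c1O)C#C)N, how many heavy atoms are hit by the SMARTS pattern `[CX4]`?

Check the 11 heavy atoms by environment: 1× o (aromatic, X2) → no; 4× c (aromatic, X3) → no; 1× N (X3) → no; 1× O (X2) → no; 2× C (X2) → no; 1× C (X3) → no; 1× O (X1) → no.
No environment satisfies the query, so 0 matching atoms.

0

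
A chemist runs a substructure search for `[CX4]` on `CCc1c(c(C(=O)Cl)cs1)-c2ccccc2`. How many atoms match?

2

Check the 16 heavy atoms by environment: 1× s (aromatic, X2) → no; 10× c (aromatic, X3) → no; 1× C (X3) → no; 1× O (X1) → no; 1× Cl (X1) → no; 2× C (X4) → match.
That gives 2 matching atoms.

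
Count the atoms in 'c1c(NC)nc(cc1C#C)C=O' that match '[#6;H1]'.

4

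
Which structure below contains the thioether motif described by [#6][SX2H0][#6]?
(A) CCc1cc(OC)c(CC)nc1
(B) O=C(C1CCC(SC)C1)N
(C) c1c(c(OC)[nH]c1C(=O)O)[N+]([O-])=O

[#6][SX2H0][#6] describes an aliphatic sulfur bridging two carbons with no H on the sulfur (a thioether).
(A) has a methoxy ether (-OCH3) but the bridging atom is O, not S.
(B) contains a methylthio ether (-SCH3), which satisfies every atom and bond constraint.
(C) has a methoxy ether (-OCH3) but the bridging atom is O, not S.
So the answer is (B).

B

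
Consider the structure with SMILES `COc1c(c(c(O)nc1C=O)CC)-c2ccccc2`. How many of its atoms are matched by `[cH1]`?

The query [cH1] means: aromatic carbon bearing exactly one hydrogen.
Check the 19 heavy atoms by environment: 1× n (aromatic, H0) → no; 6× c (aromatic, H0) → no; 1× O (H1) → no; 5× c (aromatic, H1) → match; 1× C (H2) → no; 2× C (H3) → no; 2× O (H0) → no; 1× C (H1) → no.
That gives 5 matching atoms.

5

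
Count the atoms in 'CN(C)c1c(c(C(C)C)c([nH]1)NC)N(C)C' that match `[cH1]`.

0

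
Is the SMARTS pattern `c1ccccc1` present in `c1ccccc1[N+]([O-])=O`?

Yes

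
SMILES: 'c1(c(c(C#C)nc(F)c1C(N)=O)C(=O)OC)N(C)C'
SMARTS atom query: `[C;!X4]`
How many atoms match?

4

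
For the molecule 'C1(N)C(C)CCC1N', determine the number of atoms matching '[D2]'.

The query [D2] means: atom with exactly two heavy-atom neighbours.
Check the 8 heavy atoms by environment: 3× C (D3) → no; 2× C (D2) → match; 2× N (D1) → no; 1× C (D1) → no.
That gives 2 matching atoms.

2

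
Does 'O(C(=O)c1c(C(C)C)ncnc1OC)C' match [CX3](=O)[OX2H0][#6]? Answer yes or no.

Yes

The pattern [CX3](=O)[OX2H0][#6] describes a carbonyl carbon bonded to an oxygen that is itself bonded to carbon (no H on that O) — an ester.
The molecule carries a methyl-ester group (-C(=O)OCH3), whose atoms satisfy every constraint of the query, so the pattern matches.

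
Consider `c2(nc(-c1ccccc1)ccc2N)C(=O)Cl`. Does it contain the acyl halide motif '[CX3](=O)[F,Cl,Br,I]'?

Yes

The pattern [CX3](=O)[F,Cl,Br,I] describes a carbonyl carbon bonded to a halogen — an acyl halide.
The molecule carries an acyl chloride (-C(=O)Cl), whose atoms satisfy every constraint of the query, so the pattern matches.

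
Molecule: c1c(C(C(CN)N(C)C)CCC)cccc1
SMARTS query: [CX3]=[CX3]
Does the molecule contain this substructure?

No

The pattern [CX3]=[CX3] describes a non-aromatic C=C double bond between two sp2 carbons — an alkene.
The closest candidate here is an ethyl group (-CH2CH3), but its C-C bond is a single bond between CX4 carbons, not CX3=CX3. No other fragment satisfies the full query, so there is no match.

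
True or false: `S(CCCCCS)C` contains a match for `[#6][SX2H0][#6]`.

True

The pattern [#6][SX2H0][#6] describes an aliphatic sulfur bridging two carbons with no H on the sulfur — a thioether.
The molecule carries a methylthio ether (-SCH3), whose atoms satisfy every constraint of the query, so the pattern matches.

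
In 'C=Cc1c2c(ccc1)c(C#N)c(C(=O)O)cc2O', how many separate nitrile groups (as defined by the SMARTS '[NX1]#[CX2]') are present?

1

[NX1]#[CX2] is the SMARTS for a nitrile: a nitrogen triple-bonded to a two-connected carbon.
Exactly one fragment in the molecule meets all constraints, giving 1 match.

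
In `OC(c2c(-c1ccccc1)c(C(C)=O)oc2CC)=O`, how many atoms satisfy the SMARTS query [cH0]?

5

Check the 19 heavy atoms by environment: 1× o (aromatic, H0) → no; 5× c (aromatic, H0) → match; 5× c (aromatic, H1) → no; 2× C (H0) → no; 2× O (H0) → no; 1× O (H1) → no; 2× C (H3) → no; 1× C (H2) → no.
That gives 5 matching atoms.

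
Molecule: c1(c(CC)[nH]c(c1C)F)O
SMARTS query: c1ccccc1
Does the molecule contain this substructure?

No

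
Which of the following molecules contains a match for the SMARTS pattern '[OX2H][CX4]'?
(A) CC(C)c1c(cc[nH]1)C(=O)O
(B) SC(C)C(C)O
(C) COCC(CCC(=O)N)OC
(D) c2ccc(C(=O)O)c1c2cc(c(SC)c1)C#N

B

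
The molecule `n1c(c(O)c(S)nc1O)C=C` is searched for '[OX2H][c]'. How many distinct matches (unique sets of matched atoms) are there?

[OX2H][c] is the SMARTS for a phenol: a hydroxyl oxygen attached to an aromatic carbon.
The molecule carries 2 separate instances of a hydroxyl group (-OH) meeting every constraint; each maps to a distinct set of atoms, giving 2 matches.

2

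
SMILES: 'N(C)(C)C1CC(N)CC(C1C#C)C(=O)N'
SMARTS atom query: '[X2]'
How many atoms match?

The query [X2] means: any atom with exactly two total connections (bonds + H).
Check the 15 heavy atoms by environment: 8× C (X4) → no; 3× N (X3) → no; 2× C (X2) → match; 1× C (X3) → no; 1× O (X1) → no.
That gives 2 matching atoms.

2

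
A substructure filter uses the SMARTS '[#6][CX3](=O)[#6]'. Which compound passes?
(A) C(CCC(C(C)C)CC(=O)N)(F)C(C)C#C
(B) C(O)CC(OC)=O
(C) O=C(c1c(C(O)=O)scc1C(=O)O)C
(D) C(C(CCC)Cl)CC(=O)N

[#6][CX3](=O)[#6] describes a carbonyl carbon (no H) flanked by two carbons (a ketone).
(A) has a primary amide (-C(=O)NH2) but one neighbour of the carbonyl carbon is N, not C.
(B) has a methyl-ester group (-C(=O)OCH3) but one neighbour of the carbonyl carbon is O, not C.
(C) contains an acetyl/ketone group (-C(=O)CH3), which satisfies every atom and bond constraint.
(D) has a primary amide (-C(=O)NH2) but one neighbour of the carbonyl carbon is N, not C.
So the answer is (C).

C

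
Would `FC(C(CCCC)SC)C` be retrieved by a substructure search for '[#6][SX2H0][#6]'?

Yes

The pattern [#6][SX2H0][#6] describes an aliphatic sulfur bridging two carbons with no H on the sulfur — a thioether.
The molecule carries a methylthio ether (-SCH3), whose atoms satisfy every constraint of the query, so the pattern matches.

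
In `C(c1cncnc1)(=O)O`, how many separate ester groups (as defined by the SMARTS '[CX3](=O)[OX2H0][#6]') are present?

0

[CX3](=O)[OX2H0][#6] is the SMARTS for an ester: a carbonyl carbon bonded to an oxygen that is itself bonded to carbon (no H on that O).
The molecule has a carboxylic acid group (-C(=O)OH), but the singly-bonded O carries H (OX2H1, not H0); nothing else fits, so there are 0 matches.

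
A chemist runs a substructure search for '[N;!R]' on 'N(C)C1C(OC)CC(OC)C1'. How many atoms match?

1

Check the 11 heavy atoms by environment: 5× C (in 5-ring) → no; 1× N (acyclic) → match; 3× C (acyclic) → no; 2× O (acyclic) → no.
That gives 1 matching atom.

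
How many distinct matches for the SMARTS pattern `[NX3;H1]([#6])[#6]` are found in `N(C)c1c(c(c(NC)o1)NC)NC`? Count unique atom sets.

4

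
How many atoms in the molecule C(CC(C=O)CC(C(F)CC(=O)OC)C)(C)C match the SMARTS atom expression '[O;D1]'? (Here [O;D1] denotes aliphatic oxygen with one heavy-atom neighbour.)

The query [O;D1] means: aliphatic oxygen bonded to exactly one heavy atom.
Check the 17 heavy atoms by environment: 4× C (D2) → no; 5× C (D3) → no; 2× O (D1) → match; 1× O (D2) → no; 4× C (D1) → no; 1× F (D1) → no.
That gives 2 matching atoms.

2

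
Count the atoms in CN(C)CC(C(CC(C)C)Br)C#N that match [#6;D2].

The query [#6;D2] means: any carbon bonded to exactly two heavy atoms.
Check the 13 heavy atoms by environment: 3× C (D2) → match; 3× C (D3) → no; 4× C (D1) → no; 1× N (D1) → no; 1× N (D3) → no; 1× Br (D1) → no.
That gives 3 matching atoms.

3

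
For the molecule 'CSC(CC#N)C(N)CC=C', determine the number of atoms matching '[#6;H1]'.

3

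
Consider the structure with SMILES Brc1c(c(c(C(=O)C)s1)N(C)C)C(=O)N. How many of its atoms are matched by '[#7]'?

2

Check the 15 heavy atoms by environment: 1× s (aromatic) → no; 4× c (aromatic) → no; 5× C → no; 2× O → no; 2× N → match; 1× Br → no.
That gives 2 matching atoms.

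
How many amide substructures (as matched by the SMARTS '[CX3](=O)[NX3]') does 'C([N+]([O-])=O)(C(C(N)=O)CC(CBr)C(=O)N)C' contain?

[CX3](=O)[NX3] is the SMARTS for an amide: a carbonyl carbon bonded to a trivalent nitrogen.
The molecule carries 2 separate instances of a primary amide (-C(=O)NH2) meeting every constraint; each maps to a distinct set of atoms, giving 2 matches.

2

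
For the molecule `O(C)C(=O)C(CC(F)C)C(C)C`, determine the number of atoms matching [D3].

4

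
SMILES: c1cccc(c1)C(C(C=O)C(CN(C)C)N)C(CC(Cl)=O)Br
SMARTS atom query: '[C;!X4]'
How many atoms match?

2

The query [C;!X4] means: aliphatic carbon that does not have four total connections.
Check the 22 heavy atoms by environment: 8× C (X4) → no; 2× C (X3) → match; 2× O (X1) → no; 1× Cl (X1) → no; 2× N (X3) → no; 1× Br (X1) → no; 6× c (aromatic, X3) → no.
That gives 2 matching atoms.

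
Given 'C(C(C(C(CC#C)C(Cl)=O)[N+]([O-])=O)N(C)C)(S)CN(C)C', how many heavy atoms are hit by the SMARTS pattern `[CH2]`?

Check the 21 heavy atoms by environment: 2× C (H2) → match; 5× C (H1) → no; 2× N (H0) → no; 4× C (H3) → no; 1× N (charge +1, H0) → no; 1× O (charge -1, H0) → no; 2× O (H0) → no; 2× C (H0) → no; 1× S (H1) → no; 1× Cl (H0) → no.
That gives 2 matching atoms.

2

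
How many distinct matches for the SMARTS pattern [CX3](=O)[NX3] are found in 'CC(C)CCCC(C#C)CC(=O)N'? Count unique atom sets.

[CX3](=O)[NX3] is the SMARTS for an amide: a carbonyl carbon bonded to a trivalent nitrogen.
Exactly one fragment in the molecule meets all constraints, giving 1 match.

1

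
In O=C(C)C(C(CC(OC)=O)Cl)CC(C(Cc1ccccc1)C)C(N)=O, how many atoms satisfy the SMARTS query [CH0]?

3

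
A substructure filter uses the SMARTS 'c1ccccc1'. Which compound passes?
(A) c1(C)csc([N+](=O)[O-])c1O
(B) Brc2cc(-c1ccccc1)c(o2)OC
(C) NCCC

c1ccccc1 describes six aromatic carbons in a ring (a benzene ring).
(A) has a methyl group (-CH3) but no six-membered all-carbon aromatic ring is present.
(B) contains a phenyl ring, which satisfies every atom and bond constraint.
(C) has a methyl group (-CH3) but no six-membered all-carbon aromatic ring is present.
So the answer is (B).

B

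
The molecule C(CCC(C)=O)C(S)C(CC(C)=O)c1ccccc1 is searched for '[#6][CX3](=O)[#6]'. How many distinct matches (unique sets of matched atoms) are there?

2

[#6][CX3](=O)[#6] is the SMARTS for a ketone: a carbonyl carbon (no H) flanked by two carbons.
The molecule carries 2 separate instances of an acetyl/ketone group (-C(=O)CH3) meeting every constraint; each maps to a distinct set of atoms, giving 2 matches.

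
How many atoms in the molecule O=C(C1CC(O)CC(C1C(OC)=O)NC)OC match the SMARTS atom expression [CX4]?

9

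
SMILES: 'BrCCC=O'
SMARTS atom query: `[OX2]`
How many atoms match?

The query [OX2] means: aliphatic oxygen with two total connections — ether, hydroxyl, or ester single-bond O.
Check the 5 heavy atoms by environment: 2× C (X4) → no; 1× C (X3) → no; 1× O (X1) → no; 1× Br (X1) → no.
No environment satisfies the query, so 0 matching atoms.

0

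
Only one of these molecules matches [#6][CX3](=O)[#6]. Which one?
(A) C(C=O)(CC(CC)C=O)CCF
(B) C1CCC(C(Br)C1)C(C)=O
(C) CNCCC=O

B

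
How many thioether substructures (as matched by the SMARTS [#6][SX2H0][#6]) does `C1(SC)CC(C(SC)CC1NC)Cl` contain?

2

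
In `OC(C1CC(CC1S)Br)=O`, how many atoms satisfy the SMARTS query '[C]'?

6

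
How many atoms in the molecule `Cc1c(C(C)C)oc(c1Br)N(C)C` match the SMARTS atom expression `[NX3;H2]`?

0

The query [NX3;H2] means: aliphatic N with 3 total connections, two of them H — an -NH2 nitrogen (amine or amide).
Check the 13 heavy atoms by environment: 1× o (aromatic, H0, X2) → no; 4× c (aromatic, H0, X3) → no; 5× C (H3, X4) → no; 1× N (H0, X3) → no; 1× C (H1, X4) → no; 1× Br (H0, X1) → no.
No environment satisfies the query, so 0 matching atoms.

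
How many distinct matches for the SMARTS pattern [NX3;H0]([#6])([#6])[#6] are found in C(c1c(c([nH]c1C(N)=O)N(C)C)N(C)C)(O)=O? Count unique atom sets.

2

[NX3;H0]([#6])([#6])[#6] is the SMARTS for a tertiary amine: a trivalent nitrogen with no H, bonded to three carbons.
The molecule carries 2 separate instances of a dimethylamino group (-N(CH3)2) meeting every constraint; each maps to a distinct set of atoms, giving 2 matches.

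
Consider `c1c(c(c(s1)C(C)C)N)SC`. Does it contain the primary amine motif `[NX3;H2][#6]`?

Yes

The pattern [NX3;H2][#6] describes a trivalent nitrogen with two H attached to carbon — a primary amine.
The molecule carries a primary amino group (-NH2), whose atoms satisfy every constraint of the query, so the pattern matches.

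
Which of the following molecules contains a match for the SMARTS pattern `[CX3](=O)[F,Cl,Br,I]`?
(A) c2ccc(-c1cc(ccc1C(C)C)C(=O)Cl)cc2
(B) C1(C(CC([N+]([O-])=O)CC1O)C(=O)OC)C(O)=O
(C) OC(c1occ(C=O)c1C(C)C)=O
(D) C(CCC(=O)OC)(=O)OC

A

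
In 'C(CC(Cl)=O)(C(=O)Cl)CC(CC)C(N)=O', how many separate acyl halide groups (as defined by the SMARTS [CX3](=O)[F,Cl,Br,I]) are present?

[CX3](=O)[F,Cl,Br,I] is the SMARTS for an acyl halide: a carbonyl carbon bonded to a halogen.
The molecule carries 2 separate instances of an acyl chloride (-C(=O)Cl) meeting every constraint; each maps to a distinct set of atoms, giving 2 matches.

2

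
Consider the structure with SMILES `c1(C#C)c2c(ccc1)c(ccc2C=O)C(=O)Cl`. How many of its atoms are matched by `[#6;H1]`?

7

The query [#6;H1] means: any carbon bearing exactly one hydrogen.
Check the 17 heavy atoms by environment: 5× c (aromatic, H0) → no; 5× c (aromatic, H1) → match; 2× C (H1) → match; 2× O (H0) → no; 2× C (H0) → no; 1× Cl (H0) → no.
Summing the matching environments: 5 + 2 = 7 matching atoms.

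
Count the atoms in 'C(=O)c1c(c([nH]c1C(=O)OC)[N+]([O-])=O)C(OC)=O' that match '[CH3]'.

The query [CH3] means: aliphatic carbon with exactly three hydrogens.
Check the 18 heavy atoms by environment: 1× n (aromatic, H1) → no; 4× c (aromatic, H0) → no; 1× C (H1) → no; 6× O (H0) → no; 2× C (H0) → no; 2× C (H3) → match; 1× N (charge +1, H0) → no; 1× O (charge -1, H0) → no.
That gives 2 matching atoms.

2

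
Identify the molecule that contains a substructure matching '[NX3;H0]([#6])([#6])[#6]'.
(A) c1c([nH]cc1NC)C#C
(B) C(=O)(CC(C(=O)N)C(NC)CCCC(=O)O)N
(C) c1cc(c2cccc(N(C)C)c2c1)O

C

[NX3;H0]([#6])([#6])[#6] describes a trivalent nitrogen with no H, bonded to three carbons (a tertiary amine).
(A) has an N-methylamino group (-NHCH3) but the nitrogen still has one H (H1), not H0.
(B) has an N-methylamino group (-NHCH3) but the nitrogen still has one H (H1), not H0.
(C) contains a dimethylamino group (-N(CH3)2), which satisfies every atom and bond constraint.
So the answer is (C).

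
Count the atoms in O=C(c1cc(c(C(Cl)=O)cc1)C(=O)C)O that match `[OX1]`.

3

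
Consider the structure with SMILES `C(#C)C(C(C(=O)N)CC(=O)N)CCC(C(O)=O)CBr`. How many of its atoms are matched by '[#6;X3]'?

3

The query [#6;X3] means: any carbon (aromatic or not) with three total connections.
Check the 19 heavy atoms by environment: 7× C (X4) → no; 3× C (X3) → match; 3× O (X1) → no; 1× O (X2) → no; 2× N (X3) → no; 2× C (X2) → no; 1× Br (X1) → no.
That gives 3 matching atoms.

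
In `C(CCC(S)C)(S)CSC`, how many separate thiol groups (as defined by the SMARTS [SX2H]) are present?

2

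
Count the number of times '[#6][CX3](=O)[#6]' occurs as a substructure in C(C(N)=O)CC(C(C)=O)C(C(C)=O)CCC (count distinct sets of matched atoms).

2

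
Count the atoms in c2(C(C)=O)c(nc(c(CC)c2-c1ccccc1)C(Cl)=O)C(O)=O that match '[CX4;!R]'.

The query [CX4;!R] means: aliphatic carbon with four total connections, not in a ring.
Check the 23 heavy atoms by environment: 1× n (aromatic, X2, in 6-ring) → no; 11× c (aromatic, X3, in 6-ring) → no; 3× C (X3, acyclic) → no; 3× O (X1, acyclic) → no; 3× C (X4, acyclic) → match; 1× O (X2, acyclic) → no; 1× Cl (X1, acyclic) → no.
That gives 3 matching atoms.

3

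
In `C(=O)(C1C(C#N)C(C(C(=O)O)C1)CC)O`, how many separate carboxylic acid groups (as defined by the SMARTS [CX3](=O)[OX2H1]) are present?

2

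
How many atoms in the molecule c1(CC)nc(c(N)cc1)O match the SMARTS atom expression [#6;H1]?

Check the 10 heavy atoms by environment: 1× n (aromatic, H0) → no; 3× c (aromatic, H0) → no; 2× c (aromatic, H1) → match; 1× O (H1) → no; 1× C (H2) → no; 1× C (H3) → no; 1× N (H2) → no.
That gives 2 matching atoms.

2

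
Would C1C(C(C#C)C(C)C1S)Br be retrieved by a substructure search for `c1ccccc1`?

The pattern c1ccccc1 describes six aromatic carbons in a ring — a benzene ring.
The closest candidate here is a methyl group (-CH3), but no six-membered all-carbon aromatic ring is present. No other fragment satisfies the full query, so there is no match.

No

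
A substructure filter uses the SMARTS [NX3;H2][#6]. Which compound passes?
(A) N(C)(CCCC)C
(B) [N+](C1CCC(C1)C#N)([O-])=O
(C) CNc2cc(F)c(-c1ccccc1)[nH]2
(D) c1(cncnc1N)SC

D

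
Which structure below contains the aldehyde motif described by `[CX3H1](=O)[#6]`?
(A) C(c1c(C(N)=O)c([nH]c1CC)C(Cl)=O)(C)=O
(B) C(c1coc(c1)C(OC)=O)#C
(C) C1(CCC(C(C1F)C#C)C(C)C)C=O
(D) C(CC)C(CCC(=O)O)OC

C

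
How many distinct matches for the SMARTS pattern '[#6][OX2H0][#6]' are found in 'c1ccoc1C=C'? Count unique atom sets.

0

[#6][OX2H0][#6] is the SMARTS for an ether: an aliphatic oxygen bridging two carbons with no H on the oxygen.
No fragment in the molecule satisfies every constraint, giving 0 matches.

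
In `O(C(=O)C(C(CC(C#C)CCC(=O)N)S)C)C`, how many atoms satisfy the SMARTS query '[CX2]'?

2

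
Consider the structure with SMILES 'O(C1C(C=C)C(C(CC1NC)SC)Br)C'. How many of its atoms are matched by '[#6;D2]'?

2

Check the 15 heavy atoms by environment: 5× C (D3) → no; 2× C (D2) → match; 1× O (D2) → no; 4× C (D1) → no; 1× S (D2) → no; 1× Br (D1) → no; 1× N (D2) → no.
That gives 2 matching atoms.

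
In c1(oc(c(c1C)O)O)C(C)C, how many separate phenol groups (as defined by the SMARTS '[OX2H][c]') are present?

2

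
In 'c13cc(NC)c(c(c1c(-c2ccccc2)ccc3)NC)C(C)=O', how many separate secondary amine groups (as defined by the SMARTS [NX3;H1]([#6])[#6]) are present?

2

[NX3;H1]([#6])[#6] is the SMARTS for a secondary amine: a trivalent nitrogen with one H, bonded to two carbons.
The molecule carries 2 separate instances of an N-methylamino group (-NHCH3) meeting every constraint; each maps to a distinct set of atoms, giving 2 matches.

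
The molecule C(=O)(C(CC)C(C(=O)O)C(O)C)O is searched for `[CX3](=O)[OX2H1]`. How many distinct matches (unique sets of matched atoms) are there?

[CX3](=O)[OX2H1] is the SMARTS for a carboxylic acid: an sp2 carbon double-bonded to O and single-bonded to an -OH oxygen.
The molecule carries 2 separate instances of a carboxylic acid group (-C(=O)OH) meeting every constraint; each maps to a distinct set of atoms, giving 2 matches.

2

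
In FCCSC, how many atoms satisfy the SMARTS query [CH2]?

2

The query [CH2] means: aliphatic carbon with exactly two hydrogens.
Check the 5 heavy atoms by environment: 2× C (H2) → match; 1× S (H0) → no; 1× C (H3) → no; 1× F (H0) → no.
That gives 2 matching atoms.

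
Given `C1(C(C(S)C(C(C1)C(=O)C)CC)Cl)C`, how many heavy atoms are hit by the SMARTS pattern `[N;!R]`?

0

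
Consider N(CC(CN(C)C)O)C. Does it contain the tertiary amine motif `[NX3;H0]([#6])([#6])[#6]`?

The pattern [NX3;H0]([#6])([#6])[#6] describes a trivalent nitrogen with no H, bonded to three carbons — a tertiary amine.
The molecule carries a dimethylamino group (-N(CH3)2), whose atoms satisfy every constraint of the query, so the pattern matches.

Yes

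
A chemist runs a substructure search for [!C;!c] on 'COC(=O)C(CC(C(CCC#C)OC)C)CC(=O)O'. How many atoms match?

Check the 19 heavy atoms by environment: 14× C → no; 5× O → match.
That gives 5 matching atoms.

5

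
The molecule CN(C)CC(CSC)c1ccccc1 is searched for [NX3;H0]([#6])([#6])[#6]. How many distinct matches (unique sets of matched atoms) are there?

1

[NX3;H0]([#6])([#6])[#6] is the SMARTS for a tertiary amine: a trivalent nitrogen with no H, bonded to three carbons.
Exactly one fragment in the molecule meets all constraints, giving 1 match.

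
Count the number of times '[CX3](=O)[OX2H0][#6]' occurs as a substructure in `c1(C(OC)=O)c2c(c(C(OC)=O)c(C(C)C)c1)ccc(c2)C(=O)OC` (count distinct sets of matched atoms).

3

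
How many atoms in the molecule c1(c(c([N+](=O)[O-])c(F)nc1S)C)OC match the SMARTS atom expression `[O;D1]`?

The query [O;D1] means: aliphatic oxygen bonded to exactly one heavy atom.
Check the 14 heavy atoms by environment: 1× n (aromatic, D2) → no; 5× c (aromatic, D3) → no; 1× O (D2) → no; 2× C (D1) → no; 1× S (D1) → no; 1× N (charge +1, D3) → no; 1× O (charge -1, D1) → match; 1× O (D1) → match; 1× F (D1) → no.
Summing the matching environments: 1 + 1 = 2 matching atoms.

2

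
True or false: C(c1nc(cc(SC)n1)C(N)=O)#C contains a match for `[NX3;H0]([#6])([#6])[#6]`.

The pattern [NX3;H0]([#6])([#6])[#6] describes a trivalent nitrogen with no H, bonded to three carbons — a tertiary amine.
The closest candidate here is a primary amide (-C(=O)NH2), but the amide nitrogen has H2 and only one carbon neighbour. No other fragment satisfies the full query, so there is no match.

False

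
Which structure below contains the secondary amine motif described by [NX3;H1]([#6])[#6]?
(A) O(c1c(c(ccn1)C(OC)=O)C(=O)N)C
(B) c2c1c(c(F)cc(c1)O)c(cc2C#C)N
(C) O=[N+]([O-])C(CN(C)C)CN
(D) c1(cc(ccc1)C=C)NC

D

[NX3;H1]([#6])[#6] describes a trivalent nitrogen with one H, bonded to two carbons (a secondary amine).
(A) has a primary amide (-C(=O)NH2) but the -C(=O)NH2 nitrogen has H2, not H1.
(B) has a primary amino group (-NH2) but the nitrogen has H2 and only one carbon neighbour.
(C) has a dimethylamino group (-N(CH3)2) but the nitrogen has H0, not H1.
(D) contains an N-methylamino group (-NHCH3), which satisfies every atom and bond constraint.
So the answer is (D).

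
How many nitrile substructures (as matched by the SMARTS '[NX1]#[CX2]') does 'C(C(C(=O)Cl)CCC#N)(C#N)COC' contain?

2

[NX1]#[CX2] is the SMARTS for a nitrile: a nitrogen triple-bonded to a two-connected carbon.
The molecule carries 2 separate instances of a nitrile (-C#N) meeting every constraint; each maps to a distinct set of atoms, giving 2 matches.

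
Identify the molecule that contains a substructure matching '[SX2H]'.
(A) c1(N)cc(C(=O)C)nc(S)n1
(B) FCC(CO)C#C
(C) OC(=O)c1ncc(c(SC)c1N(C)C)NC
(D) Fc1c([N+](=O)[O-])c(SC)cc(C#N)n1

A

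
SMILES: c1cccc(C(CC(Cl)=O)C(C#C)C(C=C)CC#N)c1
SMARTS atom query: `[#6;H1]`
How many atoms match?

10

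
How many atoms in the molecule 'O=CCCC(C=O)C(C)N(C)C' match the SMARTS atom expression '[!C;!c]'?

The query [!C;!c] means: neither aliphatic nor aromatic carbon — same as [!#6].
Check the 12 heavy atoms by environment: 9× C → no; 2× O → match; 1× N → match.
Summing the matching environments: 2 + 1 = 3 matching atoms.

3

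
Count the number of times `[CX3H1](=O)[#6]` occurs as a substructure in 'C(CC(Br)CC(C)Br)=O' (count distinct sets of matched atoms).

[CX3H1](=O)[#6] is the SMARTS for an aldehyde: an sp2 carbon with one H, double-bonded to O and single-bonded to carbon.
Exactly one fragment in the molecule meets all constraints, giving 1 match.

1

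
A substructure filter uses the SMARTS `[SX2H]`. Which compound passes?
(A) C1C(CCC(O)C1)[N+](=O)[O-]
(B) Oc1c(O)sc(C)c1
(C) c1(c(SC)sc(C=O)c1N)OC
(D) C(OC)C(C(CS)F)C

D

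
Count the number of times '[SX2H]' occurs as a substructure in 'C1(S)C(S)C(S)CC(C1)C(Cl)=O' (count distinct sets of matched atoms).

3

[SX2H] is the SMARTS for a thiol: an aliphatic sulfur with two connections, one being H.
The molecule carries 3 separate instances of a thiol (-SH) meeting every constraint; each maps to a distinct set of atoms, giving 3 matches.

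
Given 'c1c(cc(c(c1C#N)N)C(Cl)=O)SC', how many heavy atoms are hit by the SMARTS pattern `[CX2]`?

The query [CX2] means: C with X2: aliphatic carbon with exactly 2 total connections.
Check the 14 heavy atoms by environment: 6× c (aromatic, X3) → no; 1× C (X2) → match; 1× N (X1) → no; 1× C (X3) → no; 1× O (X1) → no; 1× Cl (X1) → no; 1× N (X3) → no; 1× S (X2) → no; 1× C (X4) → no.
That gives 1 matching atom.

1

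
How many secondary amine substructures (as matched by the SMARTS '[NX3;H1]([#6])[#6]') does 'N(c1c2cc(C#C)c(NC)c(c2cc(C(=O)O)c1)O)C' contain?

2

[NX3;H1]([#6])[#6] is the SMARTS for a secondary amine: a trivalent nitrogen with one H, bonded to two carbons.
The molecule carries 2 separate instances of an N-methylamino group (-NHCH3) meeting every constraint; each maps to a distinct set of atoms, giving 2 matches.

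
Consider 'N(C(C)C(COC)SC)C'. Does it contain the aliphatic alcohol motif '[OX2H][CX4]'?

No

The pattern [OX2H][CX4] describes a hydroxyl oxygen bound to an sp3 (X4) carbon — an aliphatic alcohol.
The closest candidate here is a methoxy ether (-OCH3), but the oxygen has H0 (ether), not H1. No other fragment satisfies the full query, so there is no match.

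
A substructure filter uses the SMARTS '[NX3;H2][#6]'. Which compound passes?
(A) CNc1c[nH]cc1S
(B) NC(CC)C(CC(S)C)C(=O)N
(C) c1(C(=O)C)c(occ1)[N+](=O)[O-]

B

[NX3;H2][#6] describes a trivalent nitrogen with two H attached to carbon (a primary amine).
(A) has an N-methylamino group (-NHCH3) but the nitrogen bears two carbons and only one H (H1), not H2.
(B) contains a primary amino group (-NH2), which satisfies every atom and bond constraint.
(C) has a nitro group (-[N+](=O)[O-]) but the nitrogen is [N+] with no H, not NX3H2.
So the answer is (B).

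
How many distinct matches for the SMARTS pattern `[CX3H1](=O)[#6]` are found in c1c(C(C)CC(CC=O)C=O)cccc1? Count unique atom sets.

2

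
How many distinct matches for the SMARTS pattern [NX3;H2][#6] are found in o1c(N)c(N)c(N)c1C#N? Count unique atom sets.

[NX3;H2][#6] is the SMARTS for a primary amine: a trivalent nitrogen with two H attached to carbon.
The molecule carries 3 separate instances of a primary amino group (-NH2) meeting every constraint; each maps to a distinct set of atoms, giving 3 matches.

3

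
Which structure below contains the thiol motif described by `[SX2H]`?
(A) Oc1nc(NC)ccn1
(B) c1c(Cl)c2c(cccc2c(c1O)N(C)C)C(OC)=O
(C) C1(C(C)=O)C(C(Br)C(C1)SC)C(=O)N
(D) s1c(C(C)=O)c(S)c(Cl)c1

[SX2H] describes an aliphatic sulfur with two connections, one being H (a thiol).
(A) has a hydroxyl group (-OH) but it is an -OH, not an -SH.
(B) has a hydroxyl group (-OH) but it is an -OH, not an -SH.
(C) has a methylthio ether (-SCH3) but the sulfur has H0 (bonded to two carbons), not H1.
(D) contains a thiol (-SH), which satisfies every atom and bond constraint.
So the answer is (D).

D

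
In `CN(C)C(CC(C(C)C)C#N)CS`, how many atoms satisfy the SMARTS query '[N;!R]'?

Check the 13 heavy atoms by environment: 10× C (acyclic) → no; 2× N (acyclic) → match; 1× S (acyclic) → no.
That gives 2 matching atoms.

2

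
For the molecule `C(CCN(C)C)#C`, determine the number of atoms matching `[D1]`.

3

The query [D1] means: atom with exactly one heavy-atom neighbour (degree 1).
Check the 7 heavy atoms by environment: 3× C (D2) → no; 3× C (D1) → match; 1× N (D3) → no.
That gives 3 matching atoms.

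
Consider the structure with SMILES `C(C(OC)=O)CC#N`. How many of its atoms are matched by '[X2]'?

Check the 8 heavy atoms by environment: 3× C (X4) → no; 1× C (X3) → no; 1× O (X1) → no; 1× O (X2) → match; 1× C (X2) → match; 1× N (X1) → no.
Summing the matching environments: 1 + 1 = 2 matching atoms.

2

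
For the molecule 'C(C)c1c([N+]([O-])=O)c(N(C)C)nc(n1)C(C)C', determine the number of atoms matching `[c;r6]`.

4

Check the 17 heavy atoms by environment: 2× n (aromatic, in 6-ring) → no; 4× c (aromatic, in 6-ring) → match; 1× N (charge +1, acyclic) → no; 1× O (charge -1, acyclic) → no; 1× O (acyclic) → no; 1× N (acyclic) → no; 7× C (acyclic) → no.
That gives 4 matching atoms.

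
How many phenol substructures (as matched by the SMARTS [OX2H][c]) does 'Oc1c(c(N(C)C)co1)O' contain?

2

[OX2H][c] is the SMARTS for a phenol: a hydroxyl oxygen attached to an aromatic carbon.
The molecule carries 2 separate instances of a hydroxyl group (-OH) meeting every constraint; each maps to a distinct set of atoms, giving 2 matches.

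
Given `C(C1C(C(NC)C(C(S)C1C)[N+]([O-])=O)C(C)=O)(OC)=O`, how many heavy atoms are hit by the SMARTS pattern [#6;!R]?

6

The query [#6;!R] means: carbon not in any ring.
Check the 20 heavy atoms by environment: 6× C (in 6-ring) → no; 1× S (acyclic) → no; 6× C (acyclic) → match; 4× O (acyclic) → no; 1× N (charge +1, acyclic) → no; 1× O (charge -1, acyclic) → no; 1× N (acyclic) → no.
That gives 6 matching atoms.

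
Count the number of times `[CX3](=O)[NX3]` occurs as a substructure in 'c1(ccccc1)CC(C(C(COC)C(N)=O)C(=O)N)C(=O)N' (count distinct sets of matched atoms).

3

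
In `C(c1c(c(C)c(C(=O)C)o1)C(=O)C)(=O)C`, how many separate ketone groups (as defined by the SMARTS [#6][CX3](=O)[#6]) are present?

[#6][CX3](=O)[#6] is the SMARTS for a ketone: a carbonyl carbon (no H) flanked by two carbons.
The molecule carries 3 separate instances of an acetyl/ketone group (-C(=O)CH3) meeting every constraint; each maps to a distinct set of atoms, giving 3 matches.

3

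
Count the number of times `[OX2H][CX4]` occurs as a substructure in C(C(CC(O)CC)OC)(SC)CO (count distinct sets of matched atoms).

2

[OX2H][CX4] is the SMARTS for an aliphatic alcohol: a hydroxyl oxygen bound to an sp3 (X4) carbon.
The molecule carries 2 separate instances of a hydroxyl group (-OH) meeting every constraint; each maps to a distinct set of atoms, giving 2 matches.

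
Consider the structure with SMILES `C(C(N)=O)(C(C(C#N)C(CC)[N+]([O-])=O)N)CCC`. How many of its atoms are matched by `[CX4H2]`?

The query [CX4H2] means: sp3 carbon (X4) with exactly two hydrogens.
Check the 18 heavy atoms by environment: 3× C (H2, X4) → match; 4× C (H1, X4) → no; 1× N (charge +1, H0, X3) → no; 1× O (charge -1, H0, X1) → no; 2× O (H0, X1) → no; 2× C (H3, X4) → no; 1× C (H0, X2) → no; 1× N (H0, X1) → no; 1× C (H0, X3) → no; 2× N (H2, X3) → no.
That gives 3 matching atoms.

3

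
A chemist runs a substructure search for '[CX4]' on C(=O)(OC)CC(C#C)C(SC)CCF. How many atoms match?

The query [CX4] means: C with X4: aliphatic carbon with exactly 4 total connections (bonds + H).
Check the 14 heavy atoms by environment: 7× C (X4) → match; 1× S (X2) → no; 1× C (X3) → no; 1× O (X1) → no; 1× O (X2) → no; 2× C (X2) → no; 1× F (X1) → no.
That gives 7 matching atoms.

7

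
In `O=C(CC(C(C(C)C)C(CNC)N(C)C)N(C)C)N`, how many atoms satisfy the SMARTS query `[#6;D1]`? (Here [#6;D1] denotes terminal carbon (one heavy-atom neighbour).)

7

The query [#6;D1] means: carbon bonded to exactly one heavy atom.
Check the 19 heavy atoms by environment: 2× C (D2) → no; 5× C (D3) → no; 2× N (D3) → no; 7× C (D1) → match; 1× N (D2) → no; 1× O (D1) → no; 1× N (D1) → no.
That gives 7 matching atoms.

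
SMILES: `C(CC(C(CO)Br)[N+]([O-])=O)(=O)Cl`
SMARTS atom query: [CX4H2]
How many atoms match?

2

The query [CX4H2] means: sp3 carbon (X4) with exactly two hydrogens.
Check the 12 heavy atoms by environment: 2× C (H2, X4) → match; 2× C (H1, X4) → no; 1× C (H0, X3) → no; 2× O (H0, X1) → no; 1× Cl (H0, X1) → no; 1× O (H1, X2) → no; 1× Br (H0, X1) → no; 1× N (charge +1, H0, X3) → no; 1× O (charge -1, H0, X1) → no.
That gives 2 matching atoms.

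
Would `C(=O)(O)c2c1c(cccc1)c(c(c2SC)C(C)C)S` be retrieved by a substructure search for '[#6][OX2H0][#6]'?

No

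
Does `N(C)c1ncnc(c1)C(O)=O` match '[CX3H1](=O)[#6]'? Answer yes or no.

No

The pattern [CX3H1](=O)[#6] describes an sp2 carbon with one H, double-bonded to O and single-bonded to carbon — an aldehyde.
The closest candidate here is a carboxylic acid group (-C(=O)OH), but the carbonyl carbon has H0 and is bonded to O, not H1. No other fragment satisfies the full query, so there is no match.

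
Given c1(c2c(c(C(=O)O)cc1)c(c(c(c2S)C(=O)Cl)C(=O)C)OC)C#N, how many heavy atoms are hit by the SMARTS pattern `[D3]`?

11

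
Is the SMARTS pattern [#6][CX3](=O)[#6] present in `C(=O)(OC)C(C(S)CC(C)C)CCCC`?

The pattern [#6][CX3](=O)[#6] describes a carbonyl carbon (no H) flanked by two carbons — a ketone.
The closest candidate here is a methyl-ester group (-C(=O)OCH3), but one neighbour of the carbonyl carbon is O, not C. No other fragment satisfies the full query, so there is no match.

No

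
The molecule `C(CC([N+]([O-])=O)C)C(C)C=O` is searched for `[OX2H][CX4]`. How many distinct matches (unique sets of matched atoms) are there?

[OX2H][CX4] is the SMARTS for an aliphatic alcohol: a hydroxyl oxygen bound to an sp3 (X4) carbon.
No fragment in the molecule satisfies every constraint, giving 0 matches.

0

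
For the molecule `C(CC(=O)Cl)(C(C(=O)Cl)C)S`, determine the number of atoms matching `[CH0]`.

2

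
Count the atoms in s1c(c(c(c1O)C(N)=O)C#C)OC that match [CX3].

The query [CX3] means: C with X3: aliphatic carbon with exactly 3 total connections.
Check the 13 heavy atoms by environment: 1× s (aromatic, X2) → no; 4× c (aromatic, X3) → no; 2× C (X2) → no; 2× O (X2) → no; 1× C (X4) → no; 1× C (X3) → match; 1× O (X1) → no; 1× N (X3) → no.
That gives 1 matching atom.

1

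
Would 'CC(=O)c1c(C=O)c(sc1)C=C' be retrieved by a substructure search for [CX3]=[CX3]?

The pattern [CX3]=[CX3] describes a non-aromatic C=C double bond between two sp2 carbons — an alkene.
The molecule carries a vinyl group (-CH=CH2), whose atoms satisfy every constraint of the query, so the pattern matches.

Yes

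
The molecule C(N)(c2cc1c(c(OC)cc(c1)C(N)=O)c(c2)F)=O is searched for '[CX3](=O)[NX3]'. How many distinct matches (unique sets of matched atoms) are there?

[CX3](=O)[NX3] is the SMARTS for an amide: a carbonyl carbon bonded to a trivalent nitrogen.
The molecule carries 2 separate instances of a primary amide (-C(=O)NH2) meeting every constraint; each maps to a distinct set of atoms, giving 2 matches.

2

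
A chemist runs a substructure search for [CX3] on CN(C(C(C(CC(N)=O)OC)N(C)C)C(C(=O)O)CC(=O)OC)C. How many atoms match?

Check the 24 heavy atoms by environment: 12× C (X4) → no; 3× O (X2) → no; 3× N (X3) → no; 3× C (X3) → match; 3× O (X1) → no.
That gives 3 matching atoms.

3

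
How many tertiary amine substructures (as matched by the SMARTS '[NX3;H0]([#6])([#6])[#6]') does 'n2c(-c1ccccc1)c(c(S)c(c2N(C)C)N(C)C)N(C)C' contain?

3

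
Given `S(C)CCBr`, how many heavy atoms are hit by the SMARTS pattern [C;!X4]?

The query [C;!X4] means: aliphatic carbon that does not have four total connections.
Check the 5 heavy atoms by environment: 3× C (X4) → no; 1× S (X2) → no; 1× Br (X1) → no.
No environment satisfies the query, so 0 matching atoms.

0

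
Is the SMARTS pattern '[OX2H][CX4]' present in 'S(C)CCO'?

Yes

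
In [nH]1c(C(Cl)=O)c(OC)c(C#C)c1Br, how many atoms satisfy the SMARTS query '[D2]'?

3

The query [D2] means: atom with exactly two heavy-atom neighbours.
Check the 13 heavy atoms by environment: 1× n (aromatic, D2) → match; 4× c (aromatic, D3) → no; 1× O (D2) → match; 2× C (D1) → no; 1× C (D2) → match; 1× C (D3) → no; 1× O (D1) → no; 1× Cl (D1) → no; 1× Br (D1) → no.
Summing the matching environments: 1 + 1 + 1 = 3 matching atoms.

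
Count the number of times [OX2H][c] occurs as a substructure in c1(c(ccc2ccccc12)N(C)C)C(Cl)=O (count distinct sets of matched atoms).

0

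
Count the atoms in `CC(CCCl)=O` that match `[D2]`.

The query [D2] means: atom with exactly two heavy-atom neighbours.
Check the 6 heavy atoms by environment: 2× C (D2) → match; 1× C (D3) → no; 1× O (D1) → no; 1× C (D1) → no; 1× Cl (D1) → no.
That gives 2 matching atoms.

2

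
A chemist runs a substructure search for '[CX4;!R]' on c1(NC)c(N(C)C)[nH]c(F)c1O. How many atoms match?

The query [CX4;!R] means: aliphatic carbon with four total connections, not in a ring.
Check the 12 heavy atoms by environment: 1× n (aromatic, X3, in 5-ring) → no; 4× c (aromatic, X3, in 5-ring) → no; 1× O (X2, acyclic) → no; 2× N (X3, acyclic) → no; 3× C (X4, acyclic) → match; 1× F (X1, acyclic) → no.
That gives 3 matching atoms.

3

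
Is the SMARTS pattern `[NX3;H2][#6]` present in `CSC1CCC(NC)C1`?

No

The pattern [NX3;H2][#6] describes a trivalent nitrogen with two H attached to carbon — a primary amine.
The closest candidate here is an N-methylamino group (-NHCH3), but the nitrogen bears two carbons and only one H (H1), not H2. No other fragment satisfies the full query, so there is no match.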